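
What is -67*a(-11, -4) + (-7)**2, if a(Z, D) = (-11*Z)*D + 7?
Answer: 32008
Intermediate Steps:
a(Z, D) = 7 - 11*D*Z (a(Z, D) = -11*D*Z + 7 = 7 - 11*D*Z)
-67*a(-11, -4) + (-7)**2 = -67*(7 - 11*(-4)*(-11)) + (-7)**2 = -67*(7 - 484) + 49 = -67*(-477) + 49 = 31959 + 49 = 32008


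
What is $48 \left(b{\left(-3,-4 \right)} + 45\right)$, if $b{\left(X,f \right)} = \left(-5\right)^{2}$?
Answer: $3360$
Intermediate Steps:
$b{\left(X,f \right)} = 25$
$48 \left(b{\left(-3,-4 \right)} + 45\right) = 48 \left(25 + 45\right) = 48 \cdot 70 = 3360$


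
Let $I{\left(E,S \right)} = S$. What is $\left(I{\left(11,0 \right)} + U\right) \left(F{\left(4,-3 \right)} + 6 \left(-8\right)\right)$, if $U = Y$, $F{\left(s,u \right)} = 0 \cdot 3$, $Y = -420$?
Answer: $20160$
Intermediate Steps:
$F{\left(s,u \right)} = 0$
$U = -420$
$\left(I{\left(11,0 \right)} + U\right) \left(F{\left(4,-3 \right)} + 6 \left(-8\right)\right) = \left(0 - 420\right) \left(0 + 6 \left(-8\right)\right) = - 420 \left(0 - 48\right) = \left(-420\right) \left(-48\right) = 20160$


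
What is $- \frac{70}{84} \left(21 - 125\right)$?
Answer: $\frac{260}{3} \approx 86.667$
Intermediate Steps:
$- \frac{70}{84} \left(21 - 125\right) = \left(-70\right) \frac{1}{84} \left(-104\right) = \left(- \frac{5}{6}\right) \left(-104\right) = \frac{260}{3}$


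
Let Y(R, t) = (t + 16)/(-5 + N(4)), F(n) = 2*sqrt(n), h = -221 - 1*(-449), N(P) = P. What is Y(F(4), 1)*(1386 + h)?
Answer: -27438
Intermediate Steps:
h = 228 (h = -221 + 449 = 228)
Y(R, t) = -16 - t (Y(R, t) = (t + 16)/(-5 + 4) = (16 + t)/(-1) = (16 + t)*(-1) = -16 - t)
Y(F(4), 1)*(1386 + h) = (-16 - 1*1)*(1386 + 228) = (-16 - 1)*1614 = -17*1614 = -27438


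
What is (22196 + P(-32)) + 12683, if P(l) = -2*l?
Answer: 34943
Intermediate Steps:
(22196 + P(-32)) + 12683 = (22196 - 2*(-32)) + 12683 = (22196 + 64) + 12683 = 22260 + 12683 = 34943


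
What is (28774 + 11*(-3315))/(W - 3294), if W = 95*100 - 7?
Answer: -7691/6199 ≈ -1.2407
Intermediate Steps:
W = 9493 (W = 9500 - 7 = 9493)
(28774 + 11*(-3315))/(W - 3294) = (28774 + 11*(-3315))/(9493 - 3294) = (28774 - 36465)/6199 = -7691*1/6199 = -7691/6199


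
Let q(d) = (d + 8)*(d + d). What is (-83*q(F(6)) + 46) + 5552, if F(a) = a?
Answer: -8346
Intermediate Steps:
q(d) = 2*d*(8 + d) (q(d) = (8 + d)*(2*d) = 2*d*(8 + d))
(-83*q(F(6)) + 46) + 5552 = (-166*6*(8 + 6) + 46) + 5552 = (-166*6*14 + 46) + 5552 = (-83*168 + 46) + 5552 = (-13944 + 46) + 5552 = -13898 + 5552 = -8346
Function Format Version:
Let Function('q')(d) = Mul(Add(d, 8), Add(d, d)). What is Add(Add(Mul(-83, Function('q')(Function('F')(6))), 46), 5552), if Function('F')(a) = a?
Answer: -8346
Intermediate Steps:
Function('q')(d) = Mul(2, d, Add(8, d)) (Function('q')(d) = Mul(Add(8, d), Mul(2, d)) = Mul(2, d, Add(8, d)))
Add(Add(Mul(-83, Function('q')(Function('F')(6))), 46), 5552) = Add(Add(Mul(-83, Mul(2, 6, Add(8, 6))), 46), 5552) = Add(Add(Mul(-83, Mul(2, 6, 14)), 46), 5552) = Add(Add(Mul(-83, 168), 46), 5552) = Add(Add(-13944, 46), 5552) = Add(-13898, 5552) = -8346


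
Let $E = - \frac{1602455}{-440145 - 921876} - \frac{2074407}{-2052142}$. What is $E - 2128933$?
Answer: $- \frac{5950490419428141049}{2795060498982} \approx -2.1289 \cdot 10^{6}$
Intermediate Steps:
$E = \frac{6113851105157}{2795060498982}$ ($E = - \frac{1602455}{-1362021} - - \frac{2074407}{2052142} = \left(-1602455\right) \left(- \frac{1}{1362021}\right) + \frac{2074407}{2052142} = \frac{1602455}{1362021} + \frac{2074407}{2052142} = \frac{6113851105157}{2795060498982} \approx 2.1874$)
$E - 2128933 = \frac{6113851105157}{2795060498982} - 2128933 = - \frac{5950490419428141049}{2795060498982}$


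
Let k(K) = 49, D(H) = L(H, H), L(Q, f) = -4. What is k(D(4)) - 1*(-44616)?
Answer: 44665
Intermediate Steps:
D(H) = -4
k(D(4)) - 1*(-44616) = 49 - 1*(-44616) = 49 + 44616 = 44665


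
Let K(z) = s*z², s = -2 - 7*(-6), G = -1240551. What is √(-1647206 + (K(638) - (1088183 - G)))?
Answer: 2*√3076455 ≈ 3508.0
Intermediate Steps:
s = 40 (s = -2 + 42 = 40)
K(z) = 40*z²
√(-1647206 + (K(638) - (1088183 - G))) = √(-1647206 + (40*638² - (1088183 - 1*(-1240551)))) = √(-1647206 + (40*407044 - (1088183 + 1240551))) = √(-1647206 + (16281760 - 1*2328734)) = √(-1647206 + (16281760 - 2328734)) = √(-1647206 + 13953026) = √12305820 = 2*√3076455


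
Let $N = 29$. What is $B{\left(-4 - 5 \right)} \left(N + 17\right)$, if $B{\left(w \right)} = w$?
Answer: $-414$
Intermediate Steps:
$B{\left(-4 - 5 \right)} \left(N + 17\right) = \left(-4 - 5\right) \left(29 + 17\right) = \left(-9\right) 46 = -414$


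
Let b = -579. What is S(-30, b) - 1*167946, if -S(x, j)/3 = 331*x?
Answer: -138156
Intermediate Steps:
S(x, j) = -993*x
S(-30, b) - 1*167946 = -993*(-30) - 1*167946 = 29790 - 167946 = -138156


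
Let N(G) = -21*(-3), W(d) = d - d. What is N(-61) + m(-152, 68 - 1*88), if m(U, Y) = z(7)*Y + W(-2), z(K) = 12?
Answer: -177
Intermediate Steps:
W(d) = 0
N(G) = 63
m(U, Y) = 12*Y (m(U, Y) = 12*Y + 0 = 12*Y)
N(-61) + m(-152, 68 - 1*88) = 63 + 12*(68 - 1*88) = 63 + 12*(68 - 88) = 63 + 12*(-20) = 63 - 240 = -177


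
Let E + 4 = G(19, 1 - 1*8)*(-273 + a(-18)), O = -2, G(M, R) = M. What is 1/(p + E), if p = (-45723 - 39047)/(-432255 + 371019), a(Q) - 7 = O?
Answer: -4374/22283849 ≈ -0.00019629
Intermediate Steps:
a(Q) = 5 (a(Q) = 7 - 2 = 5)
p = 6055/4374 (p = -84770/(-61236) = -84770*(-1/61236) = 6055/4374 ≈ 1.3843)
E = -5096 (E = -4 + 19*(-273 + 5) = -4 + 19*(-268) = -4 - 5092 = -5096)
1/(p + E) = 1/(6055/4374 - 5096) = 1/(-22283849/4374) = -4374/22283849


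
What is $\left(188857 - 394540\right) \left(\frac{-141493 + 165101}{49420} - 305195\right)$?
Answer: $\frac{775564429509609}{12355} \approx 6.2773 \cdot 10^{10}$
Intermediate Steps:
$\left(188857 - 394540\right) \left(\frac{-141493 + 165101}{49420} - 305195\right) = - 205683 \left(23608 \cdot \frac{1}{49420} - 305195\right) = - 205683 \left(\frac{5902}{12355} - 305195\right) = \left(-205683\right) \left(- \frac{3770678323}{12355}\right) = \frac{775564429509609}{12355}$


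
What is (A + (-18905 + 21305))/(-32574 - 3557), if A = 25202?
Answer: -27602/36131 ≈ -0.76394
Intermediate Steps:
(A + (-18905 + 21305))/(-32574 - 3557) = (25202 + (-18905 + 21305))/(-32574 - 3557) = (25202 + 2400)/(-36131) = 27602*(-1/36131) = -27602/36131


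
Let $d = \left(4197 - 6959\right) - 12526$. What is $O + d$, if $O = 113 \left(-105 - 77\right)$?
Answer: $-35854$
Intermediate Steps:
$d = -15288$ ($d = -2762 - 12526 = -15288$)
$O = -20566$ ($O = 113 \left(-105 - 77\right) = 113 \left(-182\right) = -20566$)
$O + d = -20566 - 15288 = -35854$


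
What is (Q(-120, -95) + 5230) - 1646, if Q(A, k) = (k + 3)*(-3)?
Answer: 3860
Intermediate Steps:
Q(A, k) = -9 - 3*k (Q(A, k) = (3 + k)*(-3) = -9 - 3*k)
(Q(-120, -95) + 5230) - 1646 = ((-9 - 3*(-95)) + 5230) - 1646 = ((-9 + 285) + 5230) - 1646 = (276 + 5230) - 1646 = 5506 - 1646 = 3860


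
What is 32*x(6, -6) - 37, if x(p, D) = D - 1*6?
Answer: -421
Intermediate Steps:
x(p, D) = -6 + D (x(p, D) = D - 6 = -6 + D)
32*x(6, -6) - 37 = 32*(-6 - 6) - 37 = 32*(-12) - 37 = -384 - 37 = -421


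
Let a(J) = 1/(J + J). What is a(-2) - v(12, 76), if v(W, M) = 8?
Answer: -33/4 ≈ -8.2500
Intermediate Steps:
a(J) = 1/(2*J)
a(-2) - v(12, 76) = (1/2)/(-2) - 1*8 = (1/2)*(-1/2) - 8 = -1/4 - 8 = -33/4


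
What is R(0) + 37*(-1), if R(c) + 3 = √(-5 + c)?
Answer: -40 + I*√5 ≈ -40.0 + 2.2361*I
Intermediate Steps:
R(c) = -3 + √(-5 + c)
R(0) + 37*(-1) = (-3 + √(-5 + 0)) + 37*(-1) = (-3 + √(-5)) - 37 = (-3 + I*√5) - 37 = -40 + I*√5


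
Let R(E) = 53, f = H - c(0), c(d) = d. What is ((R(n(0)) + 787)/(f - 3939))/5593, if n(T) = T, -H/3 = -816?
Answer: -40/397103 ≈ -0.00010073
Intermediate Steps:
H = 2448 (H = -3*(-816) = 2448)
f = 2448 (f = 2448 - 1*0 = 2448 + 0 = 2448)
((R(n(0)) + 787)/(f - 3939))/5593 = ((53 + 787)/(2448 - 3939))/5593 = (840/(-1491))*(1/5593) = (840*(-1/1491))*(1/5593) = -40/71*1/5593 = -40/397103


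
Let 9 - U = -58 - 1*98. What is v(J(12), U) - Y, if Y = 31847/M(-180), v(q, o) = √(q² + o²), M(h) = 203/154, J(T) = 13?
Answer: -700634/29 + √27394 ≈ -23994.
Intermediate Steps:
M(h) = 29/22 (M(h) = 203*(1/154) = 29/22)
U = 165 (U = 9 - (-58 - 1*98) = 9 - (-58 - 98) = 9 - 1*(-156) = 9 + 156 = 165)
v(q, o) = √(o² + q²)
Y = 700634/29 (Y = 31847/(29/22) = 31847*(22/29) = 700634/29 ≈ 24160.)
v(J(12), U) - Y = √(165² + 13²) - 1*700634/29 = √(27225 + 169) - 700634/29 = √27394 - 700634/29 = -700634/29 + √27394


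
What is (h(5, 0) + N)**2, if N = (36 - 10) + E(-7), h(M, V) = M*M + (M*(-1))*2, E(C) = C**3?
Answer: 91204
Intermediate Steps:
h(M, V) = M**2 - 2*M (h(M, V) = M**2 - M*2 = M**2 - 2*M)
N = -317 (N = (36 - 10) + (-7)**3 = 26 - 343 = -317)
(h(5, 0) + N)**2 = (5*(-2 + 5) - 317)**2 = (5*3 - 317)**2 = (15 - 317)**2 = (-302)**2 = 91204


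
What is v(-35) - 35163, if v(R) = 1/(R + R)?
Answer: -2461411/70 ≈ -35163.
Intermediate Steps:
v(R) = 1/(2*R)
v(-35) - 35163 = (½)/(-35) - 35163 = (½)*(-1/35) - 35163 = -1/70 - 35163 = -2461411/70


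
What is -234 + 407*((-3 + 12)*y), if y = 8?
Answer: 29070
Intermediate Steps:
-234 + 407*((-3 + 12)*y) = -234 + 407*((-3 + 12)*8) = -234 + 407*(9*8) = -234 + 407*72 = -234 + 29304 = 29070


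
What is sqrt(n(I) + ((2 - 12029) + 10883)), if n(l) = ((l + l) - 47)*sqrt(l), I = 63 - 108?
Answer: sqrt(-1144 - 411*I*sqrt(5)) ≈ 12.717 - 36.135*I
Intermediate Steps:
I = -45
n(l) = sqrt(l)*(-47 + 2*l) (n(l) = (2*l - 47)*sqrt(l) = (-47 + 2*l)*sqrt(l) = sqrt(l)*(-47 + 2*l))
sqrt(n(I) + ((2 - 12029) + 10883)) = sqrt(sqrt(-45)*(-47 + 2*(-45)) + ((2 - 12029) + 10883)) = sqrt((3*I*sqrt(5))*(-47 - 90) + (-12027 + 10883)) = sqrt((3*I*sqrt(5))*(-137) - 1144) = sqrt(-411*I*sqrt(5) - 1144) = sqrt(-1144 - 411*I*sqrt(5))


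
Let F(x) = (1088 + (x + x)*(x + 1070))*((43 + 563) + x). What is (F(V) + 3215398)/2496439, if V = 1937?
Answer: 29629689256/2496439 ≈ 11869.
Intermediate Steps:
F(x) = (606 + x)*(1088 + 2*x*(1070 + x)) (F(x) = (1088 + (2*x)*(1070 + x))*(606 + x) = (1088 + 2*x*(1070 + x))*(606 + x) = (606 + x)*(1088 + 2*x*(1070 + x)))
(F(V) + 3215398)/2496439 = ((659328 + 2*1937³ + 3352*1937² + 1297928*1937) + 3215398)/2496439 = ((659328 + 2*7267563953 + 3352*3751969 + 2514086536) + 3215398)*(1/2496439) = ((659328 + 14535127906 + 12576600088 + 2514086536) + 3215398)*(1/2496439) = (29626473858 + 3215398)*(1/2496439) = 29629689256*(1/2496439) = 29629689256/2496439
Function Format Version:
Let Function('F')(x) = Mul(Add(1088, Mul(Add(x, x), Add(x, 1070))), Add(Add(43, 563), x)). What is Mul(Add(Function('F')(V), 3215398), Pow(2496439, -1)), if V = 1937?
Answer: Rational(29629689256, 2496439) ≈ 11869.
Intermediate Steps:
Function('F')(x) = Mul(Add(606, x), Add(1088, Mul(2, x, Add(1070, x)))) (Function('F')(x) = Mul(Add(1088, Mul(Mul(2, x), Add(1070, x))), Add(606, x)) = Mul(Add(1088, Mul(2, x, Add(1070, x))), Add(606, x)) = Mul(Add(606, x), Add(1088, Mul(2, x, Add(1070, x)))))
Mul(Add(Function('F')(V), 3215398), Pow(2496439, -1)) = Mul(Add(Add(659328, Mul(2, Pow(1937, 3)), Mul(3352, Pow(1937, 2)), Mul(1297928, 1937)), 3215398), Pow(2496439, -1)) = Mul(Add(Add(659328, Mul(2, 7267563953), Mul(3352, 3751969), 2514086536), 3215398), Rational(1, 2496439)) = Mul(Add(Add(659328, 14535127906, 12576600088, 2514086536), 3215398), Rational(1, 2496439)) = Mul(Add(29626473858, 3215398), Rational(1, 2496439)) = Mul(29629689256, Rational(1, 2496439)) = Rational(29629689256, 2496439)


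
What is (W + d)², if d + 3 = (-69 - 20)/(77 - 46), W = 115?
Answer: 11444689/961 ≈ 11909.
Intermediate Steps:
d = -182/31 (d = -3 + (-69 - 20)/(77 - 46) = -3 - 89/31 = -182/31 ≈ -5.8710)
(W + d)² = (115 - 182/31)² = (3383/31)² = 11444689/961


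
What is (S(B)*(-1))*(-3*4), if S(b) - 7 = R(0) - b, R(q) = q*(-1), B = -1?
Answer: 96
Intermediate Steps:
R(q) = -q
S(b) = 7 - b (S(b) = 7 + (-1*0 - b) = 7 + (0 - b) = 7 - b)
(S(B)*(-1))*(-3*4) = ((7 - 1*(-1))*(-1))*(-3*4) = ((7 + 1)*(-1))*(-12) = (8*(-1))*(-12) = -8*(-12) = 96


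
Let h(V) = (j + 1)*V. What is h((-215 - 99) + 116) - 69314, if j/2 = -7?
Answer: -66740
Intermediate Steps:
j = -14 (j = 2*(-7) = -14)
h(V) = -13*V (h(V) = (-14 + 1)*V = -13*V)
h((-215 - 99) + 116) - 69314 = -13*((-215 - 99) + 116) - 69314 = -13*(-314 + 116) - 69314 = -13*(-198) - 69314 = 2574 - 69314 = -66740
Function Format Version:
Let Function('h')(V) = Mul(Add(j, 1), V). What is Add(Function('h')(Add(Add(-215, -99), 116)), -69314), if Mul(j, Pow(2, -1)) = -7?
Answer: -66740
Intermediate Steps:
j = -14 (j = Mul(2, -7) = -14)
Function('h')(V) = Mul(-13, V) (Function('h')(V) = Mul(Add(-14, 1), V) = Mul(-13, V))
Add(Function('h')(Add(Add(-215, -99), 116)), -69314) = Add(Mul(-13, Add(Add(-215, -99), 116)), -69314) = Add(Mul(-13, Add(-314, 116)), -69314) = Add(Mul(-13, -198), -69314) = Add(2574, -69314) = -66740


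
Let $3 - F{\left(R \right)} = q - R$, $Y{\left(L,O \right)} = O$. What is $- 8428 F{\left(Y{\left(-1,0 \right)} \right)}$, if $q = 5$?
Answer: $16856$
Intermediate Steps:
$F{\left(R \right)} = -2 + R$ ($F{\left(R \right)} = 3 - \left(5 - R\right) = 3 + \left(-5 + R\right) = -2 + R$)
$- 8428 F{\left(Y{\left(-1,0 \right)} \right)} = - 8428 \left(-2 + 0\right) = \left(-8428\right) \left(-2\right) = 16856$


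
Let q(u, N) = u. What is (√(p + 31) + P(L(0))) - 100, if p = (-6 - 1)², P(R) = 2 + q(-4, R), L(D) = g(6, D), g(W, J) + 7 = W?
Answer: -102 + 4*√5 ≈ -93.056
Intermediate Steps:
g(W, J) = -7 + W
L(D) = -1 (L(D) = -7 + 6 = -1)
P(R) = -2 (P(R) = 2 - 4 = -2)
p = 49 (p = (-7)² = 49)
(√(p + 31) + P(L(0))) - 100 = (√(49 + 31) - 2) - 100 = (√80 - 2) - 100 = (4*√5 - 2) - 100 = (-2 + 4*√5) - 100 = -102 + 4*√5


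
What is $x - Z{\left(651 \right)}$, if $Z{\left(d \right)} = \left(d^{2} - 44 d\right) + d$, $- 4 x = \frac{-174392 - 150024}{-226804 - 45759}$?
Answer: $- \frac{107882697008}{272563} \approx -3.9581 \cdot 10^{5}$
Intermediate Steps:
$x = - \frac{81104}{272563}$ ($x = - \frac{\left(-174392 - 150024\right) \frac{1}{-226804 - 45759}}{4} = - \frac{\left(-324416\right) \frac{1}{-272563}}{4} = - \frac{\left(-324416\right) \left(- \frac{1}{272563}\right)}{4} = \left(- \frac{1}{4}\right) \frac{324416}{272563} = - \frac{81104}{272563} \approx -0.29756$)
$Z{\left(d \right)} = d^{2} - 43 d$
$x - Z{\left(651 \right)} = - \frac{81104}{272563} - 651 \left(-43 + 651\right) = - \frac{81104}{272563} - 651 \cdot 608 = - \frac{81104}{272563} - 395808 = - \frac{107882697008}{272563}$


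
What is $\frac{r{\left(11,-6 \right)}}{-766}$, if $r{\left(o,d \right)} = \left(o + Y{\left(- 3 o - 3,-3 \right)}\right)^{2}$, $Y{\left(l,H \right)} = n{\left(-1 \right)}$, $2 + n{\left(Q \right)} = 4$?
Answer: $- \frac{169}{766} \approx -0.22063$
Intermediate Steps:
$n{\left(Q \right)} = 2$ ($n{\left(Q \right)} = -2 + 4 = 2$)
$Y{\left(l,H \right)} = 2$
$r{\left(o,d \right)} = \left(2 + o\right)^{2}$ ($r{\left(o,d \right)} = \left(o + 2\right)^{2} = \left(2 + o\right)^{2}$)
$\frac{r{\left(11,-6 \right)}}{-766} = \frac{\left(2 + 11\right)^{2}}{-766} = 13^{2} \left(- \frac{1}{766}\right) = 169 \left(- \frac{1}{766}\right) = - \frac{169}{766}$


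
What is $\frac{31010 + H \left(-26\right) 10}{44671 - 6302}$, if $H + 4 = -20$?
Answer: $\frac{37250}{38369} \approx 0.97084$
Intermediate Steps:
$H = -24$ ($H = -4 - 20 = -24$)
$\frac{31010 + H \left(-26\right) 10}{44671 - 6302} = \frac{31010 + \left(-24\right) \left(-26\right) 10}{44671 - 6302} = \frac{31010 + 624 \cdot 10}{38369} = \left(31010 + 6240\right) \frac{1}{38369} = 37250 \cdot \frac{1}{38369} = \frac{37250}{38369}$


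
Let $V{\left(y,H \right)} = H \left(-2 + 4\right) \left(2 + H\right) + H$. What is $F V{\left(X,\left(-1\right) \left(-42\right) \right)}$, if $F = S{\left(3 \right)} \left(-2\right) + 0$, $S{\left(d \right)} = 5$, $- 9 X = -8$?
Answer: $-37380$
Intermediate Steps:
$X = \frac{8}{9}$ ($X = \left(- \frac{1}{9}\right) \left(-8\right) = \frac{8}{9} \approx 0.88889$)
$F = -10$ ($F = 5 \left(-2\right) + 0 = -10 + 0 = -10$)
$V{\left(y,H \right)} = H + H \left(4 + 2 H\right)$ ($V{\left(y,H \right)} = H 2 \left(2 + H\right) + H = H \left(4 + 2 H\right) + H = H + H \left(4 + 2 H\right)$)
$F V{\left(X,\left(-1\right) \left(-42\right) \right)} = - 10 \left(-1\right) \left(-42\right) \left(5 + 2 \left(\left(-1\right) \left(-42\right)\right)\right) = - 10 \cdot 42 \left(5 + 2 \cdot 42\right) = - 10 \cdot 42 \left(5 + 84\right) = - 10 \cdot 42 \cdot 89 = \left(-10\right) 3738 = -37380$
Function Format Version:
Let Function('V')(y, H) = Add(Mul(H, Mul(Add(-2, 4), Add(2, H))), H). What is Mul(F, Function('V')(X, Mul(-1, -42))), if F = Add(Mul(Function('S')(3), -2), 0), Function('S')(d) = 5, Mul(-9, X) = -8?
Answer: -37380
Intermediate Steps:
X = Rational(8, 9) (X = Mul(Rational(-1, 9), -8) = Rational(8, 9) ≈ 0.88889)
F = -10 (F = Add(Mul(5, -2), 0) = Add(-10, 0) = -10)
Function('V')(y, H) = Add(H, Mul(H, Add(4, Mul(2, H)))) (Function('V')(y, H) = Add(Mul(H, Mul(2, Add(2, H))), H) = Add(Mul(H, Add(4, Mul(2, H))), H) = Add(H, Mul(H, Add(4, Mul(2, H)))))
Mul(F, Function('V')(X, Mul(-1, -42))) = Mul(-10, Mul(Mul(-1, -42), Add(5, Mul(2, Mul(-1, -42))))) = Mul(-10, Mul(42, Add(5, Mul(2, 42)))) = Mul(-10, Mul(42, Add(5, 84))) = Mul(-10, Mul(42, 89)) = Mul(-10, 3738) = -37380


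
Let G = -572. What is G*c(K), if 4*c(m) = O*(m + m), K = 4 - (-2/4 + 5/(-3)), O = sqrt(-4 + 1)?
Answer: -5291*I*sqrt(3)/3 ≈ -3054.8*I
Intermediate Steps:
O = I*sqrt(3) (O = sqrt(-3) = I*sqrt(3) ≈ 1.732*I)
K = 37/6 (K = 4 - (-2*1/4 + 5*(-1/3)) = 4 - (-1/2 - 5/3) = 4 - 1*(-13/6) = 4 + 13/6 = 37/6 ≈ 6.1667)
c(m) = I*m*sqrt(3)/2 (c(m) = ((I*sqrt(3))*(m + m))/4 = ((I*sqrt(3))*(2*m))/4 = (2*I*m*sqrt(3))/4 = I*m*sqrt(3)/2)
G*c(K) = -286*I*37*sqrt(3)/6 = -5291*I*sqrt(3)/3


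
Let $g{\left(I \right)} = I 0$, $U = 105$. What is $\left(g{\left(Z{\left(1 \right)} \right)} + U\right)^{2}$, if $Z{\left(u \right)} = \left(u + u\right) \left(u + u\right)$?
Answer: $11025$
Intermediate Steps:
$Z{\left(u \right)} = 4 u^{2}$ ($Z{\left(u \right)} = 2 u 2 u = 4 u^{2}$)
$g{\left(I \right)} = 0$
$\left(g{\left(Z{\left(1 \right)} \right)} + U\right)^{2} = \left(0 + 105\right)^{2} = 105^{2} = 11025$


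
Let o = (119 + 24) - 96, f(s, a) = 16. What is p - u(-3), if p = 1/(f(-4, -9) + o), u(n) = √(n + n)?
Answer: 1/63 - I*√6 ≈ 0.015873 - 2.4495*I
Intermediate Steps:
o = 47 (o = 143 - 96 = 47)
u(n) = √2*√n (u(n) = √(2*n) = √2*√n)
p = 1/63 (p = 1/(16 + 47) = 1/63 ≈ 0.015873)
p - u(-3) = 1/63 - √2*√(-3) = 1/63 - √2*I*√3 = 1/63 - I*√6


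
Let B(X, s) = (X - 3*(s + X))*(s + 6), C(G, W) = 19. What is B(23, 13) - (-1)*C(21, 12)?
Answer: -1596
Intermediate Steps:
B(X, s) = (6 + s)*(-3*s - 2*X) (B(X, s) = (X - 3*(X + s))*(6 + s) = (X + (-3*X - 3*s))*(6 + s) = (-3*s - 2*X)*(6 + s) = (6 + s)*(-3*s - 2*X))
B(23, 13) - (-1)*C(21, 12) = (-18*13 - 12*23 - 3*13² - 2*23*13) - (-1)*19 = (-234 - 276 - 3*169 - 598) - 1*(-19) = (-234 - 276 - 507 - 598) + 19 = -1615 + 19 = -1596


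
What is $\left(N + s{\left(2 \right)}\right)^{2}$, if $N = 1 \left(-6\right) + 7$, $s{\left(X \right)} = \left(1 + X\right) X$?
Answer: $49$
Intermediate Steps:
$s{\left(X \right)} = X \left(1 + X\right)$
$N = 1$ ($N = -6 + 7 = 1$)
$\left(N + s{\left(2 \right)}\right)^{2} = \left(1 + 2 \left(1 + 2\right)\right)^{2} = \left(1 + 2 \cdot 3\right)^{2} = \left(1 + 6\right)^{2} = 7^{2} = 49$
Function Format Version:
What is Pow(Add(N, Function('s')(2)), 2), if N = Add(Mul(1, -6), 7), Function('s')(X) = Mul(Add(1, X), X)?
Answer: 49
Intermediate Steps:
Function('s')(X) = Mul(X, Add(1, X))
N = 1 (N = Add(-6, 7) = 1)
Pow(Add(N, Function('s')(2)), 2) = Pow(Add(1, Mul(2, Add(1, 2))), 2) = Pow(Add(1, Mul(2, 3)), 2) = Pow(Add(1, 6), 2) = Pow(7, 2) = 49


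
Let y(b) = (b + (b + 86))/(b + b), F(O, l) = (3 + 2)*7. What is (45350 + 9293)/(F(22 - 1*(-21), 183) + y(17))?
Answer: 928931/655 ≈ 1418.2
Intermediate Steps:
F(O, l) = 35 (F(O, l) = 5*7 = 35)
y(b) = (86 + 2*b)/(2*b) (y(b) = (b + (86 + b))/((2*b)) = (86 + 2*b)*(1/(2*b)) = (86 + 2*b)/(2*b))
(45350 + 9293)/(F(22 - 1*(-21), 183) + y(17)) = (45350 + 9293)/(35 + (43 + 17)/17) = 54643/(35 + (1/17)*60) = 54643/(35 + 60/17) = 54643/(655/17) = 54643*(17/655) = 928931/655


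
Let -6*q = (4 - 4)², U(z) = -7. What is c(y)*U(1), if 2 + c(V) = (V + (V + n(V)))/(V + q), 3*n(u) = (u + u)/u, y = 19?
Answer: -14/57 ≈ -0.24561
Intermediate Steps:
n(u) = ⅔ (n(u) = ((u + u)/u)/3 = ((2*u)/u)/3 = (⅓)*2 = ⅔)
q = 0 (q = -(4 - 4)²/6 = -⅙*0² = -⅙*0 = 0)
c(V) = -2 + (⅔ + 2*V)/V (c(V) = -2 + (V + (V + ⅔))/(V + 0) = -2 + (V + (⅔ + V))/V = -2 + (⅔ + 2*V)/V)
c(y)*U(1) = ((⅔)/19)*(-7) = ((⅔)*(1/19))*(-7) = (2/57)*(-7) = -14/57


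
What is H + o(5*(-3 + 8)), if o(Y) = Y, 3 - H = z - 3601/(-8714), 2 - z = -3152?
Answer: -27243565/8714 ≈ -3126.4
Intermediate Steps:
z = 3154 (z = 2 - 1*(-3152) = 2 + 3152 = 3154)
H = -27461415/8714 (H = 3 - (3154 - 3601/(-8714)) = 3 - (3154 - 3601*(-1)/8714) = 3 - (3154 - 1*(-3601/8714)) = 3 - (3154 + 3601/8714) = 3 - 1*27487557/8714 = 3 - 27487557/8714 = -27461415/8714 ≈ -3151.4)
H + o(5*(-3 + 8)) = -27461415/8714 + 5*(-3 + 8) = -27461415/8714 + 5*5 = -27461415/8714 + 25 = -27243565/8714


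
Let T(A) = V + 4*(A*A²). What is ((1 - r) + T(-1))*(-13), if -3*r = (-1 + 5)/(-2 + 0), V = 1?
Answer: 104/3 ≈ 34.667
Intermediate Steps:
r = ⅔ (r = -(-1 + 5)/(3*(-2 + 0)) = -4/(3*(-2)) = -4*(-1)/(3*2) = -⅓*(-2) = ⅔ ≈ 0.66667)
T(A) = 1 + 4*A³ (T(A) = 1 + 4*(A*A²) = 1 + 4*A³)
((1 - r) + T(-1))*(-13) = ((1 - 1*⅔) + (1 + 4*(-1)³))*(-13) = ((1 - ⅔) + (1 + 4*(-1)))*(-13) = (⅓ + (1 - 4))*(-13) = (⅓ - 3)*(-13) = -8/3*(-13) = 104/3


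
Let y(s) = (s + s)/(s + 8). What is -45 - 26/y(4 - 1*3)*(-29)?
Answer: 3348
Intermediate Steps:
y(s) = 2*s/(8 + s) (y(s) = (2*s)/(8 + s) = 2*s/(8 + s))
-45 - 26/y(4 - 1*3)*(-29) = -45 - 26*(8 + (4 - 1*3))/(2*(4 - 1*3))*(-29) = -45 - 26*(8 + (4 - 3))/(2*(4 - 3))*(-29) = -45 - 26/(2*1/(8 + 1))*(-29) = -45 - 26/(2*1/9)*(-29) = -45 - 26/(2*1*(⅑))*(-29) = -45 - 26/2/9*(-29) = -45 - 26*9/2*(-29) = -45 - 117*(-29) = -45 + 3393 = 3348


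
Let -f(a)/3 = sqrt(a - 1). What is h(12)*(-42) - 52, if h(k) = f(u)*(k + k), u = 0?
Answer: -52 + 3024*I ≈ -52.0 + 3024.0*I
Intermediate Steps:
f(a) = -3*sqrt(-1 + a) (f(a) = -3*sqrt(a - 1) = -3*sqrt(-1 + a))
h(k) = -6*I*k (h(k) = (-3*sqrt(-1 + 0))*(k + k) = (-3*I)*(2*k) = -6*I*k)
h(12)*(-42) - 52 = -6*I*12*(-42) - 52 = -72*I*(-42) - 52 = 3024*I - 52 = -52 + 3024*I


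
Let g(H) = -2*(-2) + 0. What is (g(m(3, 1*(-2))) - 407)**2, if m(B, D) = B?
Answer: 162409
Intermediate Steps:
g(H) = 4 (g(H) = 4 + 0 = 4)
(g(m(3, 1*(-2))) - 407)**2 = (4 - 407)**2 = (-403)**2 = 162409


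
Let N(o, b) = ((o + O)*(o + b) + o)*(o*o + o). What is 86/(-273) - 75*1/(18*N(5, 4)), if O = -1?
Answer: -42767/134316 ≈ -0.31841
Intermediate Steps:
N(o, b) = (o + o**2)*(o + (-1 + o)*(b + o)) (N(o, b) = ((o - 1)*(o + b) + o)*(o*o + o) = ((-1 + o)*(b + o) + o)*(o**2 + o) = (o + (-1 + o)*(b + o))*(o + o**2) = (o + o**2)*(o + (-1 + o)*(b + o)))
86/(-273) - 75*1/(18*N(5, 4)) = 86/(-273) - 75*1/(90*(5**2 + 5**3 - 1*4 + 4*5**2)) = 86*(-1/273) - 75*1/(90*(25 + 125 - 4 + 4*25)) = -86/273 - 75*1/(90*(25 + 125 - 4 + 100)) = -86/273 - 75/(18*(5*246)) = -86/273 - 75/(18*1230) = -86/273 - 75/22140 = -86/273 - 75*1/22140 = -86/273 - 5/1476 = -42767/134316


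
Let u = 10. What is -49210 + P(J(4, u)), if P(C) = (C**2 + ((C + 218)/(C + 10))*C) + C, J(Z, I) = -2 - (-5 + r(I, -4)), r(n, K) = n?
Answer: -148981/3 ≈ -49660.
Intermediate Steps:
J(Z, I) = 3 - I (J(Z, I) = -2 - (-5 + I) = -2 + (5 - I) = 3 - I)
P(C) = C + C**2 + C*(218 + C)/(10 + C) (P(C) = (C**2 + ((218 + C)/(10 + C))*C) + C = (C**2 + C*(218 + C)/(10 + C)) + C = C + C**2 + C*(218 + C)/(10 + C))
-49210 + P(J(4, u)) = -49210 + (3 - 1*10)*(228 + (3 - 1*10)**2 + 12*(3 - 1*10))/(10 + (3 - 1*10)) = -49210 + (3 - 10)*(228 + (3 - 10)**2 + 12*(3 - 10))/(10 + (3 - 10)) = -49210 - 7*(228 + (-7)**2 + 12*(-7))/(10 - 7) = -49210 - 7*(228 + 49 - 84)/3 = -49210 - 7*1/3*193 = -49210 - 1351/3 = -148981/3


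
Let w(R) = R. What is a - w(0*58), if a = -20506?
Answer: -20506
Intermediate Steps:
a - w(0*58) = -20506 - 0*58 = -20506 - 1*0 = -20506 + 0 = -20506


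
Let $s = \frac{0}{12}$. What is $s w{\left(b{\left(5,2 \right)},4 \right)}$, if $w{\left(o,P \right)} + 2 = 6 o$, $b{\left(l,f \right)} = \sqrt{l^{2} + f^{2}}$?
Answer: $0$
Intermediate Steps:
$b{\left(l,f \right)} = \sqrt{f^{2} + l^{2}}$
$w{\left(o,P \right)} = -2 + 6 o$
$s = 0$ ($s = 0 \cdot \frac{1}{12} = 0$)
$s w{\left(b{\left(5,2 \right)},4 \right)} = 0 \left(-2 + 6 \sqrt{2^{2} + 5^{2}}\right) = 0 \left(-2 + 6 \sqrt{4 + 25}\right) = 0 \left(-2 + 6 \sqrt{29}\right) = 0$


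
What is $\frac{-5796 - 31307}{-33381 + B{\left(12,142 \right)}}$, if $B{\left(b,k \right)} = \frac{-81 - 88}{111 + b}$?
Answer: $\frac{4563669}{4106032} \approx 1.1115$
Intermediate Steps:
$B{\left(b,k \right)} = - \frac{169}{111 + b}$
$\frac{-5796 - 31307}{-33381 + B{\left(12,142 \right)}} = \frac{-5796 - 31307}{-33381 - \frac{169}{111 + 12}} = - \frac{37103}{-33381 - \frac{169}{123}} = - \frac{37103}{- \frac{4106032}{123}} = \left(-37103\right) \left(- \frac{123}{4106032}\right) = \frac{4563669}{4106032}$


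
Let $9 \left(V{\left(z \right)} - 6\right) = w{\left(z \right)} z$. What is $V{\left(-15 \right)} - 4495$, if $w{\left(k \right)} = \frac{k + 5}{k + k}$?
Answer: $- \frac{40406}{9} \approx -4489.6$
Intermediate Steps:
$w{\left(k \right)} = \frac{5 + k}{2 k}$
$V{\left(z \right)} = \frac{113}{18} + \frac{z}{18}$ ($V{\left(z \right)} = 6 + \frac{\frac{5 + z}{2 z} z}{9} = 6 + \frac{\frac{5}{2} + \frac{z}{2}}{9} = 6 + \left(\frac{5}{18} + \frac{z}{18}\right) = \frac{113}{18} + \frac{z}{18}$)
$V{\left(-15 \right)} - 4495 = \left(\frac{113}{18} + \frac{1}{18} \left(-15\right)\right) - 4495 = \left(\frac{113}{18} - \frac{5}{6}\right) - 4495 = \frac{49}{9} - 4495 = - \frac{40406}{9}$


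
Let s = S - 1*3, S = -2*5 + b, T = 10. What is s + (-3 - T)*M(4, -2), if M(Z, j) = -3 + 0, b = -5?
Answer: 21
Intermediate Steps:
M(Z, j) = -3
S = -15 (S = -2*5 - 5 = -10 - 5 = -15)
s = -18 (s = -15 - 1*3 = -15 - 3 = -18)
s + (-3 - T)*M(4, -2) = -18 + (-3 - 1*10)*(-3) = -18 + (-3 - 10)*(-3) = -18 - 13*(-3) = -18 + 39 = 21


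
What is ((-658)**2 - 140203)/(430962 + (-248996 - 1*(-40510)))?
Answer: 292761/222476 ≈ 1.3159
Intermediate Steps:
((-658)**2 - 140203)/(430962 + (-248996 - 1*(-40510))) = (432964 - 140203)/(430962 + (-248996 + 40510)) = 292761/(430962 - 208486) = 292761/222476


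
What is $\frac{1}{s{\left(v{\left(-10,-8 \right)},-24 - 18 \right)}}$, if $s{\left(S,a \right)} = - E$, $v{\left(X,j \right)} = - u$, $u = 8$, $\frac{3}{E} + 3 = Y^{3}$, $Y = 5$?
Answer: $- \frac{122}{3} \approx -40.667$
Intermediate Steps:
$E = \frac{3}{122}$ ($E = \frac{3}{-3 + 5^{3}} = \frac{3}{-3 + 125} = \frac{3}{122} \approx 0.02459$)
$v{\left(X,j \right)} = -8$ ($v{\left(X,j \right)} = \left(-1\right) 8 = -8$)
$s{\left(S,a \right)} = - \frac{3}{122}$ ($s{\left(S,a \right)} = \left(-1\right) \frac{3}{122} = - \frac{3}{122}$)
$\frac{1}{s{\left(v{\left(-10,-8 \right)},-24 - 18 \right)}} = \frac{1}{- \frac{3}{122}} = - \frac{122}{3}$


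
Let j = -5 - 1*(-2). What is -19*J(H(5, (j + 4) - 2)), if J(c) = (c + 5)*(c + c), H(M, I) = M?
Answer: -1900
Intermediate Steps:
j = -3 (j = -5 + 2 = -3)
J(c) = 2*c*(5 + c) (J(c) = (5 + c)*(2*c) = 2*c*(5 + c))
-19*J(H(5, (j + 4) - 2)) = -38*5*(5 + 5) = -38*5*10 = -19*100 = -1900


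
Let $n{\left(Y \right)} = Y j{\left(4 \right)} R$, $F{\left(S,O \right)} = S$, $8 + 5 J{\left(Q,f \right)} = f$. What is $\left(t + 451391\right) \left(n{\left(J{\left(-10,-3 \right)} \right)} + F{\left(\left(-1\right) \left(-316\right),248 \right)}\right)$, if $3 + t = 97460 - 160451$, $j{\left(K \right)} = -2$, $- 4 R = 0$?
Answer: $122733452$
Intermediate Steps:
$J{\left(Q,f \right)} = - \frac{8}{5} + \frac{f}{5}$
$R = 0$ ($R = \left(- \frac{1}{4}\right) 0 = 0$)
$n{\left(Y \right)} = 0$ ($n{\left(Y \right)} = Y \left(-2\right) 0 = - 2 Y 0 = 0$)
$t = -62994$ ($t = -3 + \left(97460 - 160451\right) = -3 - 62991 = -62994$)
$\left(t + 451391\right) \left(n{\left(J{\left(-10,-3 \right)} \right)} + F{\left(\left(-1\right) \left(-316\right),248 \right)}\right) = \left(-62994 + 451391\right) \left(0 - -316\right) = 388397 \left(0 + 316\right) = 388397 \cdot 316 = 122733452$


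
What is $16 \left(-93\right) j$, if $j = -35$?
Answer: $52080$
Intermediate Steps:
$16 \left(-93\right) j = 16 \left(-93\right) \left(-35\right) = \left(-1488\right) \left(-35\right) = 52080$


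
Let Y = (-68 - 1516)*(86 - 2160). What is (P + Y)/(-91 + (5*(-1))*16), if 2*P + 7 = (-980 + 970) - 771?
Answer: -3284822/171 ≈ -19210.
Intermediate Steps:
P = -394 (P = -7/2 + ((-980 + 970) - 771)/2 = -7/2 + (-10 - 771)/2 = -7/2 + (½)*(-781) = -7/2 - 781/2 = -394)
Y = 3285216 (Y = -1584*(-2074) = 3285216)
(P + Y)/(-91 + (5*(-1))*16) = (-394 + 3285216)/(-91 + (5*(-1))*16) = 3284822/(-91 - 5*16) = 3284822/(-91 - 80) = 3284822/(-171) = 3284822*(-1/171) = -3284822/171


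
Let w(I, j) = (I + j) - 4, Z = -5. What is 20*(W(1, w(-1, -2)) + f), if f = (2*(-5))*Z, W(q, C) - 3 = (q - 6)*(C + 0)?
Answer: 1760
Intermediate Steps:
w(I, j) = -4 + I + j
W(q, C) = 3 + C*(-6 + q) (W(q, C) = 3 + (q - 6)*(C + 0) = 3 + (-6 + q)*C = 3 + C*(-6 + q))
f = 50 (f = (2*(-5))*(-5) = -10*(-5) = 50)
20*(W(1, w(-1, -2)) + f) = 20*((3 - 6*(-4 - 1 - 2) + (-4 - 1 - 2)*1) + 50) = 20*((3 - 6*(-7) - 7*1) + 50) = 20*((3 + 42 - 7) + 50) = 20*(38 + 50) = 20*88 = 1760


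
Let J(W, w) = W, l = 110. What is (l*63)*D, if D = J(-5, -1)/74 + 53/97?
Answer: 11909205/3589 ≈ 3318.3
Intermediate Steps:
D = 3437/7178 (D = -5/74 + 53/97 = 3437/7178 ≈ 0.47882)
(l*63)*D = (110*63)*(3437/7178) = 6930*(3437/7178) = 11909205/3589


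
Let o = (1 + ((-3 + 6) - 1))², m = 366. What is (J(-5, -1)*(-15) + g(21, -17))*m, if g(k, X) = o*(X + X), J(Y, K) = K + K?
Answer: -101016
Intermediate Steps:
J(Y, K) = 2*K
o = 9 (o = (1 + (3 - 1))² = (1 + 2)² = 3² = 9)
g(k, X) = 18*X (g(k, X) = 9*(X + X) = 9*(2*X) = 18*X)
(J(-5, -1)*(-15) + g(21, -17))*m = ((2*(-1))*(-15) + 18*(-17))*366 = (-2*(-15) - 306)*366 = (30 - 306)*366 = -276*366 = -101016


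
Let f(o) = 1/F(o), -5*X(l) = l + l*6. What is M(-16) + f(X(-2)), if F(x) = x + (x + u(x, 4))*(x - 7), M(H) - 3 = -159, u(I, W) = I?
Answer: -80833/518 ≈ -156.05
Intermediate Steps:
X(l) = -7*l/5 (X(l) = -(l + l*6)/5 = -(l + 6*l)/5 = -7*l/5)
M(H) = -156 (M(H) = 3 - 159 = -156)
F(x) = x + 2*x*(-7 + x) (F(x) = x + (x + x)*(x - 7) = x + (2*x)*(-7 + x) = x + 2*x*(-7 + x))
f(o) = 1/(o*(-13 + 2*o))
M(-16) + f(X(-2)) = -156 + 1/(((-7/5*(-2)))*(-13 + 2*(-7/5*(-2)))) = -156 + 1/((14/5)*(-13 + 2*(14/5))) = -156 + 5/(14*(-13 + 28/5)) = -156 + 5/(14*(-37/5)) = -156 + (5/14)*(-5/37) = -156 - 25/518 = -80833/518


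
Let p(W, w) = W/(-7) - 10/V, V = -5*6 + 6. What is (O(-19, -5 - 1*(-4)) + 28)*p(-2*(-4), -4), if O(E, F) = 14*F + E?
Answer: 305/84 ≈ 3.6310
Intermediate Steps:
V = -24 (V = -30 + 6 = -24)
O(E, F) = E + 14*F
p(W, w) = 5/12 - W/7 (p(W, w) = W/(-7) - 10/(-24) = W*(-1/7) - 10*(-1/24) = -W/7 + 5/12 = 5/12 - W/7)
(O(-19, -5 - 1*(-4)) + 28)*p(-2*(-4), -4) = ((-19 + 14*(-5 - 1*(-4))) + 28)*(5/12 - (-2)*(-4)/7) = ((-19 + 14*(-5 + 4)) + 28)*(5/12 - 1/7*8) = ((-19 + 14*(-1)) + 28)*(5/12 - 8/7) = ((-19 - 14) + 28)*(-61/84) = (-33 + 28)*(-61/84) = -5*(-61/84) = 305/84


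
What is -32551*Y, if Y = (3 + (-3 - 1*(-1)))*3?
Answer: -97653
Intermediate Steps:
Y = 3 (Y = (3 + (-3 + 1))*3 = (3 - 2)*3 = 1*3 = 3)
-32551*Y = -32551*3 = -97653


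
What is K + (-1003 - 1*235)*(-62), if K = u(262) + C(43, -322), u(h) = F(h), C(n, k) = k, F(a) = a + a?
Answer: 76958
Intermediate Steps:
F(a) = 2*a
u(h) = 2*h
K = 202 (K = 2*262 - 322 = 524 - 322 = 202)
K + (-1003 - 1*235)*(-62) = 202 + (-1003 - 1*235)*(-62) = 202 + (-1003 - 235)*(-62) = 202 - 1238*(-62) = 202 + 76756 = 76958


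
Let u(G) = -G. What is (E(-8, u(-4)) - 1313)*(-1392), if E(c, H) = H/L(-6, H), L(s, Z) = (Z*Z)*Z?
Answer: 1827609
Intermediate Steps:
L(s, Z) = Z³ (L(s, Z) = Z²*Z = Z³)
E(c, H) = H⁻² (E(c, H) = H/(H³) = H/H³ = H⁻²)
(E(-8, u(-4)) - 1313)*(-1392) = ((-1*(-4))⁻² - 1313)*(-1392) = (4⁻² - 1313)*(-1392) = (1/16 - 1313)*(-1392) = -21007/16*(-1392) = 1827609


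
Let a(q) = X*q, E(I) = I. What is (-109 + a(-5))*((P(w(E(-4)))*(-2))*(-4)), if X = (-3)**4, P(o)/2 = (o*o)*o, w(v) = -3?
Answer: 222048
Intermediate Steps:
P(o) = 2*o**3 (P(o) = 2*((o*o)*o) = 2*(o**2*o) = 2*o**3)
X = 81
a(q) = 81*q
(-109 + a(-5))*((P(w(E(-4)))*(-2))*(-4)) = (-109 + 81*(-5))*(((2*(-3)**3)*(-2))*(-4)) = (-109 - 405)*(((2*(-27))*(-2))*(-4)) = -514*(-54*(-2))*(-4) = -55512*(-4) = -514*(-432) = 222048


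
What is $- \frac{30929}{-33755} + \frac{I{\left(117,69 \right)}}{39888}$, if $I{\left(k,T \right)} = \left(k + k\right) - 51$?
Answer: $\frac{2632427}{2858640} \approx 0.92087$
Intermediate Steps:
$I{\left(k,T \right)} = -51 + 2 k$ ($I{\left(k,T \right)} = 2 k - 51 = -51 + 2 k$)
$- \frac{30929}{-33755} + \frac{I{\left(117,69 \right)}}{39888} = - \frac{30929}{-33755} + \frac{-51 + 2 \cdot 117}{39888} = \left(-30929\right) \left(- \frac{1}{33755}\right) + \left(-51 + 234\right) \frac{1}{39888} = \frac{197}{215} + 183 \cdot \frac{1}{39888} = \frac{197}{215} + \frac{61}{13296} = \frac{2632427}{2858640}$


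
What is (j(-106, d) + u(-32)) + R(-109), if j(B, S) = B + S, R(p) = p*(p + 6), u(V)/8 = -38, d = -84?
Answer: 10733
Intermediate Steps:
u(V) = -304 (u(V) = 8*(-38) = -304)
R(p) = p*(6 + p)
(j(-106, d) + u(-32)) + R(-109) = ((-106 - 84) - 304) - 109*(6 - 109) = (-190 - 304) - 109*(-103) = -494 + 11227 = 10733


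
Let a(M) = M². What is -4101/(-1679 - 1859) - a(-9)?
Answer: -282477/3538 ≈ -79.841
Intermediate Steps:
-4101/(-1679 - 1859) - a(-9) = -4101/(-1679 - 1859) - 1*(-9)² = -4101/(-3538) - 1*81 = -4101*(-1/3538) - 81 = 4101/3538 - 81 = -282477/3538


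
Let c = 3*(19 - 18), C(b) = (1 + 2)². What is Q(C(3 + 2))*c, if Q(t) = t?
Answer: 27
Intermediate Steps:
C(b) = 9 (C(b) = 3² = 9)
c = 3 (c = 3*1 = 3)
Q(C(3 + 2))*c = 9*3 = 27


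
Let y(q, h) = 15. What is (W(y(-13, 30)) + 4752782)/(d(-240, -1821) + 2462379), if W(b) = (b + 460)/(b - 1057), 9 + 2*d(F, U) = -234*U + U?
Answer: 4952398369/2786850882 ≈ 1.7771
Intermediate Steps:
d(F, U) = -9/2 - 233*U/2 (d(F, U) = -9/2 + (-234*U + U)/2 = -9/2 + (-233*U)/2 = -9/2 - 233*U/2)
W(b) = (460 + b)/(-1057 + b)
(W(y(-13, 30)) + 4752782)/(d(-240, -1821) + 2462379) = ((460 + 15)/(-1057 + 15) + 4752782)/((-9/2 - 233/2*(-1821)) + 2462379) = (475/(-1042) + 4752782)/((-9/2 + 424293/2) + 2462379) = (-1/1042*475 + 4752782)/(212142 + 2462379) = (-475/1042 + 4752782)/2674521 = (4952398369/1042)*(1/2674521) = 4952398369/2786850882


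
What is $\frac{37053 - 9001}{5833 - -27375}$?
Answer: $\frac{7013}{8302} \approx 0.84474$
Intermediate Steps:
$\frac{37053 - 9001}{5833 - -27375} = \frac{28052}{5833 + 27375} = \frac{28052}{33208} = 28052 \cdot \frac{1}{33208} = \frac{7013}{8302}$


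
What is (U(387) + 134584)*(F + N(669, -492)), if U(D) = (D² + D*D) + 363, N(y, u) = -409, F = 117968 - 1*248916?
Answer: -57072646145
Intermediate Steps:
F = -130948 (F = 117968 - 248916 = -130948)
U(D) = 363 + 2*D² (U(D) = (D² + D²) + 363 = 2*D² + 363 = 363 + 2*D²)
(U(387) + 134584)*(F + N(669, -492)) = ((363 + 2*387²) + 134584)*(-130948 - 409) = ((363 + 2*149769) + 134584)*(-131357) = ((363 + 299538) + 134584)*(-131357) = (299901 + 134584)*(-131357) = 434485*(-131357) = -57072646145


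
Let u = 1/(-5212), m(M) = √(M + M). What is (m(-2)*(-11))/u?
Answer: 114664*I ≈ 1.1466e+5*I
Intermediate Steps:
m(M) = √2*√M (m(M) = √(2*M) = √2*√M)
u = -1/5212 ≈ -0.00019187
(m(-2)*(-11))/u = ((√2*√(-2))*(-11))/(-1/5212) = ((√2*(I*√2))*(-11))*(-5212) = ((2*I)*(-11))*(-5212) = -22*I*(-5212) = 114664*I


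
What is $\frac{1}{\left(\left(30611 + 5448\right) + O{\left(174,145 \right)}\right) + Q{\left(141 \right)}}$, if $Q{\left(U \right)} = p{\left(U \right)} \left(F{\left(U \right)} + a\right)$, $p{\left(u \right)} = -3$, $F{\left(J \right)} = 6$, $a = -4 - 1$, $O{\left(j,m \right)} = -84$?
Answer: $\frac{1}{35972} \approx 2.7799 \cdot 10^{-5}$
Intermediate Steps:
$a = -5$ ($a = -4 - 1 = -5$)
$Q{\left(U \right)} = -3$ ($Q{\left(U \right)} = - 3 \left(6 - 5\right) = \left(-3\right) 1 = -3$)
$\frac{1}{\left(\left(30611 + 5448\right) + O{\left(174,145 \right)}\right) + Q{\left(141 \right)}} = \frac{1}{\left(\left(30611 + 5448\right) - 84\right) - 3} = \frac{1}{\left(36059 - 84\right) - 3} = \frac{1}{35975 - 3} = \frac{1}{35972}$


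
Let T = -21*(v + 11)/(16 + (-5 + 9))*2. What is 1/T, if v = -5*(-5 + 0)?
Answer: -5/378 ≈ -0.013228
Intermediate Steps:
v = 25 (v = -5*(-5) = 25)
T = -378/5 (T = -21*(25 + 11)/(16 + (-5 + 9))*2 = -756/(16 + 4)*2 = -756/20*2 = -21*9/5*2 = -189/5*2 = -378/5 ≈ -75.600)
1/T = 1/(-378/5) = -5/378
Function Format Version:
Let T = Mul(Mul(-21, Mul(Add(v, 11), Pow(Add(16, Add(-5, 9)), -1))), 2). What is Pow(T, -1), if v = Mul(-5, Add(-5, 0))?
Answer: Rational(-5, 378) ≈ -0.013228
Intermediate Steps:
v = 25 (v = Mul(-5, -5) = 25)
T = Rational(-378, 5) (T = Mul(Mul(-21, Mul(Add(25, 11), Pow(Add(16, Add(-5, 9)), -1))), 2) = Mul(Mul(-21, Mul(36, Pow(Add(16, 4), -1))), 2) = Mul(Mul(-21, Mul(36, Pow(20, -1))), 2) = Mul(Mul(-21, Mul(36, Rational(1, 20))), 2) = Mul(Mul(-21, Rational(9, 5)), 2) = Mul(Rational(-189, 5), 2) = Rational(-378, 5) ≈ -75.600)
Pow(T, -1) = Pow(Rational(-378, 5), -1) = Rational(-5, 378)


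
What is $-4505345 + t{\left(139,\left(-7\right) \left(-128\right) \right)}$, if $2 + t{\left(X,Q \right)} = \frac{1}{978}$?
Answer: $- \frac{4406229365}{978} \approx -4.5053 \cdot 10^{6}$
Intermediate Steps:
$t{\left(X,Q \right)} = - \frac{1955}{978}$ ($t{\left(X,Q \right)} = -2 + \frac{1}{978} = - \frac{1955}{978}$)
$-4505345 + t{\left(139,\left(-7\right) \left(-128\right) \right)} = -4505345 - \frac{1955}{978} = - \frac{4406229365}{978}$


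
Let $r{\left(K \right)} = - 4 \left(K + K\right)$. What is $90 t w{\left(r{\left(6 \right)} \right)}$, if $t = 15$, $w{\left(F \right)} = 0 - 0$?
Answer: $0$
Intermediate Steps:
$r{\left(K \right)} = - 8 K$ ($r{\left(K \right)} = - 4 \cdot 2 K = - 8 K$)
$w{\left(F \right)} = 0$ ($w{\left(F \right)} = 0 + 0 = 0$)
$90 t w{\left(r{\left(6 \right)} \right)} = 90 \cdot 15 \cdot 0 = 1350 \cdot 0 = 0$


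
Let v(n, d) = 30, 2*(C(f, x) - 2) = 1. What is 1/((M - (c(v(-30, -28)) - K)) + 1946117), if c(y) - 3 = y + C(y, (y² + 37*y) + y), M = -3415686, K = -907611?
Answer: -2/4754431 ≈ -4.2066e-7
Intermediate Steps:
C(f, x) = 5/2 (C(f, x) = 2 + (½)*1 = 2 + ½ = 5/2)
c(y) = 11/2 + y (c(y) = 3 + (y + 5/2) = 3 + (5/2 + y) = 11/2 + y)
1/((M - (c(v(-30, -28)) - K)) + 1946117) = 1/((-3415686 - ((11/2 + 30) - 1*(-907611))) + 1946117) = 1/((-3415686 - (71/2 + 907611)) + 1946117) = 1/((-3415686 - 1*1815293/2) + 1946117) = 1/((-3415686 - 1815293/2) + 1946117) = 1/(-8646665/2 + 1946117) = 1/(-4754431/2) = -2/4754431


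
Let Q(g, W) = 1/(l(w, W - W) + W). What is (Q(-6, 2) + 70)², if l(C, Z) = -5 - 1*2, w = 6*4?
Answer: 121801/25 ≈ 4872.0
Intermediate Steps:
w = 24
l(C, Z) = -7 (l(C, Z) = -5 - 2 = -7)
Q(g, W) = 1/(-7 + W)
(Q(-6, 2) + 70)² = (1/(-7 + 2) + 70)² = (1/(-5) + 70)² = (-⅕ + 70)² = (349/5)² = 121801/25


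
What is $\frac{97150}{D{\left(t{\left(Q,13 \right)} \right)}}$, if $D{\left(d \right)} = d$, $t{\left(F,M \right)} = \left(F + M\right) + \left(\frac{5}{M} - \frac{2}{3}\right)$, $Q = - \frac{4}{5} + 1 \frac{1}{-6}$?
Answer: $\frac{37888500}{4583} \approx 8267.2$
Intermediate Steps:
$Q = - \frac{29}{30}$ ($Q = \left(-4\right) \frac{1}{5} + 1 \left(- \frac{1}{6}\right) = - \frac{4}{5} - \frac{1}{6} = - \frac{29}{30} \approx -0.96667$)
$t{\left(F,M \right)} = - \frac{2}{3} + F + M + \frac{5}{M}$ ($t{\left(F,M \right)} = \left(F + M\right) + \left(\frac{5}{M} - \frac{2}{3}\right) = \left(F + M\right) - \left(\frac{2}{3} - \frac{5}{M}\right) = - \frac{2}{3} + F + M + \frac{5}{M}$)
$\frac{97150}{D{\left(t{\left(Q,13 \right)} \right)}} = \frac{97150}{- \frac{2}{3} - \frac{29}{30} + 13 + \frac{5}{13}} = \frac{97150}{\frac{4583}{390}} = 97150 \cdot \frac{390}{4583} = \frac{37888500}{4583}$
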